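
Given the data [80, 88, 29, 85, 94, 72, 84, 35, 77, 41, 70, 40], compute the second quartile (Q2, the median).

74.5

Step 1: Sort the data: [29, 35, 40, 41, 70, 72, 77, 80, 84, 85, 88, 94]
Step 2: n = 12
Step 3: Q2 is the median. Since n is even, it is the average of the values at positions 6 and 7:
  Q2 = (72 + 77) / 2 = 74.5
Step 4: Q2 = 74.5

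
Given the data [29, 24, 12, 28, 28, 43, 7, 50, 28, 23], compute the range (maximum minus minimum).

43

Step 1: Identify the maximum value: max = 50
Step 2: Identify the minimum value: min = 7
Step 3: Range = max - min = 50 - 7 = 43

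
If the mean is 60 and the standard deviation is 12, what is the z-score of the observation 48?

-1

Step 1: Recall the z-score formula: z = (x - mu) / sigma
Step 2: Substitute values: z = (48 - 60) / 12
Step 3: z = -12 / 12 = -1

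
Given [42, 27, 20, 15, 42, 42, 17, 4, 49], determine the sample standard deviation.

15.6365

Step 1: Compute the mean: 28.6667
Step 2: Sum of squared deviations from the mean: 1956
Step 3: Sample variance = 1956 / 8 = 244.5
Step 4: Standard deviation = sqrt(244.5) = 15.6365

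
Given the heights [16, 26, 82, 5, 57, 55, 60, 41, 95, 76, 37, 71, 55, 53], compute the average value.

52.0714

Step 1: Sum all values: 16 + 26 + 82 + 5 + 57 + 55 + 60 + 41 + 95 + 76 + 37 + 71 + 55 + 53 = 729
Step 2: Count the number of values: n = 14
Step 3: Mean = sum / n = 729 / 14 = 52.0714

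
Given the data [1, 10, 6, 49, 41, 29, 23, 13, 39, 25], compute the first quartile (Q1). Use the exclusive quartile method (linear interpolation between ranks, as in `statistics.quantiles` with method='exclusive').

9

Step 1: Sort the data: [1, 6, 10, 13, 23, 25, 29, 39, 41, 49]
Step 2: n = 10
Step 3: Using the exclusive quartile method:
  Q1 = 9
  Q2 (median) = 24
  Q3 = 39.5
  IQR = Q3 - Q1 = 39.5 - 9 = 30.5
Step 4: Q1 = 9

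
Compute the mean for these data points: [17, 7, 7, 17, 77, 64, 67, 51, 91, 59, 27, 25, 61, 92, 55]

47.8

Step 1: Sum all values: 17 + 7 + 7 + 17 + 77 + 64 + 67 + 51 + 91 + 59 + 27 + 25 + 61 + 92 + 55 = 717
Step 2: Count the number of values: n = 15
Step 3: Mean = sum / n = 717 / 15 = 47.8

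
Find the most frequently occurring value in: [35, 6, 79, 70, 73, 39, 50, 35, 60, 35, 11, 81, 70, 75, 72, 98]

35

Step 1: Count the frequency of each value:
  6: appears 1 time(s)
  11: appears 1 time(s)
  35: appears 3 time(s)
  39: appears 1 time(s)
  50: appears 1 time(s)
  60: appears 1 time(s)
  70: appears 2 time(s)
  72: appears 1 time(s)
  73: appears 1 time(s)
  75: appears 1 time(s)
  79: appears 1 time(s)
  81: appears 1 time(s)
  98: appears 1 time(s)
Step 2: The value 35 appears most frequently (3 times).
Step 3: Mode = 35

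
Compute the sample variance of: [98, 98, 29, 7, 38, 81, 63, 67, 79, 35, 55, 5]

1029.5379

Step 1: Compute the mean: (98 + 98 + 29 + 7 + 38 + 81 + 63 + 67 + 79 + 35 + 55 + 5) / 12 = 54.5833
Step 2: Compute squared deviations from the mean:
  (98 - 54.5833)^2 = 1885.0069
  (98 - 54.5833)^2 = 1885.0069
  (29 - 54.5833)^2 = 654.5069
  (7 - 54.5833)^2 = 2264.1736
  (38 - 54.5833)^2 = 275.0069
  (81 - 54.5833)^2 = 697.8403
  (63 - 54.5833)^2 = 70.8403
  (67 - 54.5833)^2 = 154.1736
  (79 - 54.5833)^2 = 596.1736
  (35 - 54.5833)^2 = 383.5069
  (55 - 54.5833)^2 = 0.1736
  (5 - 54.5833)^2 = 2458.5069
Step 3: Sum of squared deviations = 11324.9167
Step 4: Sample variance = 11324.9167 / 11 = 1029.5379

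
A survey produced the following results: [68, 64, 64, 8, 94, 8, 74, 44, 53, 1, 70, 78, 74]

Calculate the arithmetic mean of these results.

53.8462

Step 1: Sum all values: 68 + 64 + 64 + 8 + 94 + 8 + 74 + 44 + 53 + 1 + 70 + 78 + 74 = 700
Step 2: Count the number of values: n = 13
Step 3: Mean = sum / n = 700 / 13 = 53.8462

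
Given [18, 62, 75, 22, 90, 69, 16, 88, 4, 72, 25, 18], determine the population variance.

937.2431

Step 1: Compute the mean: (18 + 62 + 75 + 22 + 90 + 69 + 16 + 88 + 4 + 72 + 25 + 18) / 12 = 46.5833
Step 2: Compute squared deviations from the mean:
  (18 - 46.5833)^2 = 817.0069
  (62 - 46.5833)^2 = 237.6736
  (75 - 46.5833)^2 = 807.5069
  (22 - 46.5833)^2 = 604.3403
  (90 - 46.5833)^2 = 1885.0069
  (69 - 46.5833)^2 = 502.5069
  (16 - 46.5833)^2 = 935.3403
  (88 - 46.5833)^2 = 1715.3403
  (4 - 46.5833)^2 = 1813.3403
  (72 - 46.5833)^2 = 646.0069
  (25 - 46.5833)^2 = 465.8403
  (18 - 46.5833)^2 = 817.0069
Step 3: Sum of squared deviations = 11246.9167
Step 4: Population variance = 11246.9167 / 12 = 937.2431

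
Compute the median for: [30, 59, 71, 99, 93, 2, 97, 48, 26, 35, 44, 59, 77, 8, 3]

48

Step 1: Sort the data in ascending order: [2, 3, 8, 26, 30, 35, 44, 48, 59, 59, 71, 77, 93, 97, 99]
Step 2: The number of values is n = 15.
Step 3: Since n is odd, the median is the middle value at position 8: 48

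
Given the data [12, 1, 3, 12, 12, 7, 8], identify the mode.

12

Step 1: Count the frequency of each value:
  1: appears 1 time(s)
  3: appears 1 time(s)
  7: appears 1 time(s)
  8: appears 1 time(s)
  12: appears 3 time(s)
Step 2: The value 12 appears most frequently (3 times).
Step 3: Mode = 12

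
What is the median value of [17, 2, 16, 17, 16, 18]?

16.5

Step 1: Sort the data in ascending order: [2, 16, 16, 17, 17, 18]
Step 2: The number of values is n = 6.
Step 3: Since n is even, the median is the average of positions 3 and 4:
  Median = (16 + 17) / 2 = 16.5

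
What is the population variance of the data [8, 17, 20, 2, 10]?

41.44

Step 1: Compute the mean: (8 + 17 + 20 + 2 + 10) / 5 = 11.4
Step 2: Compute squared deviations from the mean:
  (8 - 11.4)^2 = 11.56
  (17 - 11.4)^2 = 31.36
  (20 - 11.4)^2 = 73.96
  (2 - 11.4)^2 = 88.36
  (10 - 11.4)^2 = 1.96
Step 3: Sum of squared deviations = 207.2
Step 4: Population variance = 207.2 / 5 = 41.44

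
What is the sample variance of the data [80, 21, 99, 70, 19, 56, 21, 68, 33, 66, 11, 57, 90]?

857.4744

Step 1: Compute the mean: (80 + 21 + 99 + 70 + 19 + 56 + 21 + 68 + 33 + 66 + 11 + 57 + 90) / 13 = 53.1538
Step 2: Compute squared deviations from the mean:
  (80 - 53.1538)^2 = 720.716
  (21 - 53.1538)^2 = 1033.8698
  (99 - 53.1538)^2 = 2101.8698
  (70 - 53.1538)^2 = 283.7929
  (19 - 53.1538)^2 = 1166.4852
  (56 - 53.1538)^2 = 8.1006
  (21 - 53.1538)^2 = 1033.8698
  (68 - 53.1538)^2 = 220.4083
  (33 - 53.1538)^2 = 406.1775
  (66 - 53.1538)^2 = 165.0237
  (11 - 53.1538)^2 = 1776.9467
  (57 - 53.1538)^2 = 14.7929
  (90 - 53.1538)^2 = 1357.6391
Step 3: Sum of squared deviations = 10289.6923
Step 4: Sample variance = 10289.6923 / 12 = 857.4744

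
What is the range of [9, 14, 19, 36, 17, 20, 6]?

30

Step 1: Identify the maximum value: max = 36
Step 2: Identify the minimum value: min = 6
Step 3: Range = max - min = 36 - 6 = 30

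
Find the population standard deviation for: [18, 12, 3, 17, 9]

5.4918

Step 1: Compute the mean: 11.8
Step 2: Sum of squared deviations from the mean: 150.8
Step 3: Population variance = 150.8 / 5 = 30.16
Step 4: Standard deviation = sqrt(30.16) = 5.4918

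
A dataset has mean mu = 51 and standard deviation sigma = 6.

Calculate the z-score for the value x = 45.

-1

Step 1: Recall the z-score formula: z = (x - mu) / sigma
Step 2: Substitute values: z = (45 - 51) / 6
Step 3: z = -6 / 6 = -1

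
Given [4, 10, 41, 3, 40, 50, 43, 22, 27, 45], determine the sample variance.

318.9444

Step 1: Compute the mean: (4 + 10 + 41 + 3 + 40 + 50 + 43 + 22 + 27 + 45) / 10 = 28.5
Step 2: Compute squared deviations from the mean:
  (4 - 28.5)^2 = 600.25
  (10 - 28.5)^2 = 342.25
  (41 - 28.5)^2 = 156.25
  (3 - 28.5)^2 = 650.25
  (40 - 28.5)^2 = 132.25
  (50 - 28.5)^2 = 462.25
  (43 - 28.5)^2 = 210.25
  (22 - 28.5)^2 = 42.25
  (27 - 28.5)^2 = 2.25
  (45 - 28.5)^2 = 272.25
Step 3: Sum of squared deviations = 2870.5
Step 4: Sample variance = 2870.5 / 9 = 318.9444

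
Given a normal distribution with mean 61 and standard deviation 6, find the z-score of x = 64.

0.5

Step 1: Recall the z-score formula: z = (x - mu) / sigma
Step 2: Substitute values: z = (64 - 61) / 6
Step 3: z = 3 / 6 = 0.5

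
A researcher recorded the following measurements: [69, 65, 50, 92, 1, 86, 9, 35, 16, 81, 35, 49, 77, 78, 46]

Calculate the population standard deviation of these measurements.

27.9566

Step 1: Compute the mean: 52.6
Step 2: Sum of squared deviations from the mean: 11723.6
Step 3: Population variance = 11723.6 / 15 = 781.5733
Step 4: Standard deviation = sqrt(781.5733) = 27.9566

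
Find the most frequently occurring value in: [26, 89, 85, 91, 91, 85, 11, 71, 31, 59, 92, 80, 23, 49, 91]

91

Step 1: Count the frequency of each value:
  11: appears 1 time(s)
  23: appears 1 time(s)
  26: appears 1 time(s)
  31: appears 1 time(s)
  49: appears 1 time(s)
  59: appears 1 time(s)
  71: appears 1 time(s)
  80: appears 1 time(s)
  85: appears 2 time(s)
  89: appears 1 time(s)
  91: appears 3 time(s)
  92: appears 1 time(s)
Step 2: The value 91 appears most frequently (3 times).
Step 3: Mode = 91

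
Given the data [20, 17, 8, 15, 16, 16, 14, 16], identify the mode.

16

Step 1: Count the frequency of each value:
  8: appears 1 time(s)
  14: appears 1 time(s)
  15: appears 1 time(s)
  16: appears 3 time(s)
  17: appears 1 time(s)
  20: appears 1 time(s)
Step 2: The value 16 appears most frequently (3 times).
Step 3: Mode = 16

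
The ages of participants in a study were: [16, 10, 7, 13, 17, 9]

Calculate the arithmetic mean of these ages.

12

Step 1: Sum all values: 16 + 10 + 7 + 13 + 17 + 9 = 72
Step 2: Count the number of values: n = 6
Step 3: Mean = sum / n = 72 / 6 = 12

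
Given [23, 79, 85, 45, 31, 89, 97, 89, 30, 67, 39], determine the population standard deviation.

26.7041

Step 1: Compute the mean: 61.2727
Step 2: Sum of squared deviations from the mean: 7844.1818
Step 3: Population variance = 7844.1818 / 11 = 713.1074
Step 4: Standard deviation = sqrt(713.1074) = 26.7041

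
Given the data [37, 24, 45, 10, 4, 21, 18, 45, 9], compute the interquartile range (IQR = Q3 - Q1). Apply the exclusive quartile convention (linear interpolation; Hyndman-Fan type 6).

31.5

Step 1: Sort the data: [4, 9, 10, 18, 21, 24, 37, 45, 45]
Step 2: n = 9
Step 3: Using the exclusive quartile method:
  Q1 = 9.5
  Q2 (median) = 21
  Q3 = 41
  IQR = Q3 - Q1 = 41 - 9.5 = 31.5
Step 4: IQR = 31.5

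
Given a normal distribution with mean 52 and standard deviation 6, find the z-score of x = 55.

0.5

Step 1: Recall the z-score formula: z = (x - mu) / sigma
Step 2: Substitute values: z = (55 - 52) / 6
Step 3: z = 3 / 6 = 0.5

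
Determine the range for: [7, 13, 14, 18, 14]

11

Step 1: Identify the maximum value: max = 18
Step 2: Identify the minimum value: min = 7
Step 3: Range = max - min = 18 - 7 = 11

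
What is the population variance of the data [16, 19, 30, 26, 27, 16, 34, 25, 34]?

43.284

Step 1: Compute the mean: (16 + 19 + 30 + 26 + 27 + 16 + 34 + 25 + 34) / 9 = 25.2222
Step 2: Compute squared deviations from the mean:
  (16 - 25.2222)^2 = 85.0494
  (19 - 25.2222)^2 = 38.716
  (30 - 25.2222)^2 = 22.8272
  (26 - 25.2222)^2 = 0.6049
  (27 - 25.2222)^2 = 3.1605
  (16 - 25.2222)^2 = 85.0494
  (34 - 25.2222)^2 = 77.0494
  (25 - 25.2222)^2 = 0.0494
  (34 - 25.2222)^2 = 77.0494
Step 3: Sum of squared deviations = 389.5556
Step 4: Population variance = 389.5556 / 9 = 43.284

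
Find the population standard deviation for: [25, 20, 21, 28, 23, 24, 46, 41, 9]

10.4987

Step 1: Compute the mean: 26.3333
Step 2: Sum of squared deviations from the mean: 992
Step 3: Population variance = 992 / 9 = 110.2222
Step 4: Standard deviation = sqrt(110.2222) = 10.4987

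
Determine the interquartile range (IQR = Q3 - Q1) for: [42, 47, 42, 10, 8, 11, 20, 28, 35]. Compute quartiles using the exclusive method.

31.5

Step 1: Sort the data: [8, 10, 11, 20, 28, 35, 42, 42, 47]
Step 2: n = 9
Step 3: Using the exclusive quartile method:
  Q1 = 10.5
  Q2 (median) = 28
  Q3 = 42
  IQR = Q3 - Q1 = 42 - 10.5 = 31.5
Step 4: IQR = 31.5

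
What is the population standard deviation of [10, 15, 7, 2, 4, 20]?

6.2361

Step 1: Compute the mean: 9.6667
Step 2: Sum of squared deviations from the mean: 233.3333
Step 3: Population variance = 233.3333 / 6 = 38.8889
Step 4: Standard deviation = sqrt(38.8889) = 6.2361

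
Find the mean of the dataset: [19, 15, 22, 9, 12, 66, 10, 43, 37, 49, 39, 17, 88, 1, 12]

29.2667

Step 1: Sum all values: 19 + 15 + 22 + 9 + 12 + 66 + 10 + 43 + 37 + 49 + 39 + 17 + 88 + 1 + 12 = 439
Step 2: Count the number of values: n = 15
Step 3: Mean = sum / n = 439 / 15 = 29.2667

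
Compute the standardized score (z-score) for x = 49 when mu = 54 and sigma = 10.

-0.5

Step 1: Recall the z-score formula: z = (x - mu) / sigma
Step 2: Substitute values: z = (49 - 54) / 10
Step 3: z = -5 / 10 = -0.5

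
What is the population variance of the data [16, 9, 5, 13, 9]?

14.24

Step 1: Compute the mean: (16 + 9 + 5 + 13 + 9) / 5 = 10.4
Step 2: Compute squared deviations from the mean:
  (16 - 10.4)^2 = 31.36
  (9 - 10.4)^2 = 1.96
  (5 - 10.4)^2 = 29.16
  (13 - 10.4)^2 = 6.76
  (9 - 10.4)^2 = 1.96
Step 3: Sum of squared deviations = 71.2
Step 4: Population variance = 71.2 / 5 = 14.24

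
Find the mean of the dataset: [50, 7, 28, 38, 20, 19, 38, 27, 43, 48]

31.8

Step 1: Sum all values: 50 + 7 + 28 + 38 + 20 + 19 + 38 + 27 + 43 + 48 = 318
Step 2: Count the number of values: n = 10
Step 3: Mean = sum / n = 318 / 10 = 31.8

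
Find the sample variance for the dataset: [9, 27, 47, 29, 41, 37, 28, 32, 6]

184.0278

Step 1: Compute the mean: (9 + 27 + 47 + 29 + 41 + 37 + 28 + 32 + 6) / 9 = 28.4444
Step 2: Compute squared deviations from the mean:
  (9 - 28.4444)^2 = 378.0864
  (27 - 28.4444)^2 = 2.0864
  (47 - 28.4444)^2 = 344.3086
  (29 - 28.4444)^2 = 0.3086
  (41 - 28.4444)^2 = 157.642
  (37 - 28.4444)^2 = 73.1975
  (28 - 28.4444)^2 = 0.1975
  (32 - 28.4444)^2 = 12.642
  (6 - 28.4444)^2 = 503.7531
Step 3: Sum of squared deviations = 1472.2222
Step 4: Sample variance = 1472.2222 / 8 = 184.0278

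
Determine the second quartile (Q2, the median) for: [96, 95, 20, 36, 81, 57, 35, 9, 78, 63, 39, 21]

48

Step 1: Sort the data: [9, 20, 21, 35, 36, 39, 57, 63, 78, 81, 95, 96]
Step 2: n = 12
Step 3: Q2 is the median. Since n is even, it is the average of the values at positions 6 and 7:
  Q2 = (39 + 57) / 2 = 48
Step 4: Q2 = 48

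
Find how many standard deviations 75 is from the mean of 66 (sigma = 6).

1.5

Step 1: Recall the z-score formula: z = (x - mu) / sigma
Step 2: Substitute values: z = (75 - 66) / 6
Step 3: z = 9 / 6 = 1.5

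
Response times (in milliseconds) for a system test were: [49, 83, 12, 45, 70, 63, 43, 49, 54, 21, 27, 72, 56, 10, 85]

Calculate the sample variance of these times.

564.3524

Step 1: Compute the mean: (49 + 83 + 12 + 45 + 70 + 63 + 43 + 49 + 54 + 21 + 27 + 72 + 56 + 10 + 85) / 15 = 49.2667
Step 2: Compute squared deviations from the mean:
  (49 - 49.2667)^2 = 0.0711
  (83 - 49.2667)^2 = 1137.9378
  (12 - 49.2667)^2 = 1388.8044
  (45 - 49.2667)^2 = 18.2044
  (70 - 49.2667)^2 = 429.8711
  (63 - 49.2667)^2 = 188.6044
  (43 - 49.2667)^2 = 39.2711
  (49 - 49.2667)^2 = 0.0711
  (54 - 49.2667)^2 = 22.4044
  (21 - 49.2667)^2 = 799.0044
  (27 - 49.2667)^2 = 495.8044
  (72 - 49.2667)^2 = 516.8044
  (56 - 49.2667)^2 = 45.3378
  (10 - 49.2667)^2 = 1541.8711
  (85 - 49.2667)^2 = 1276.8711
Step 3: Sum of squared deviations = 7900.9333
Step 4: Sample variance = 7900.9333 / 14 = 564.3524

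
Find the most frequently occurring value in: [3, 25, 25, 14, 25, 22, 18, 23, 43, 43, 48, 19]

25

Step 1: Count the frequency of each value:
  3: appears 1 time(s)
  14: appears 1 time(s)
  18: appears 1 time(s)
  19: appears 1 time(s)
  22: appears 1 time(s)
  23: appears 1 time(s)
  25: appears 3 time(s)
  43: appears 2 time(s)
  48: appears 1 time(s)
Step 2: The value 25 appears most frequently (3 times).
Step 3: Mode = 25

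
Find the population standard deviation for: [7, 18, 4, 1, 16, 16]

6.5997

Step 1: Compute the mean: 10.3333
Step 2: Sum of squared deviations from the mean: 261.3333
Step 3: Population variance = 261.3333 / 6 = 43.5556
Step 4: Standard deviation = sqrt(43.5556) = 6.5997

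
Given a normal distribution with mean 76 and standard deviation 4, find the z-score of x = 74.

-0.5

Step 1: Recall the z-score formula: z = (x - mu) / sigma
Step 2: Substitute values: z = (74 - 76) / 4
Step 3: z = -2 / 4 = -0.5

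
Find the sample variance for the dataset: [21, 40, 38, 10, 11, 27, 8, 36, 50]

230.1944

Step 1: Compute the mean: (21 + 40 + 38 + 10 + 11 + 27 + 8 + 36 + 50) / 9 = 26.7778
Step 2: Compute squared deviations from the mean:
  (21 - 26.7778)^2 = 33.3827
  (40 - 26.7778)^2 = 174.8272
  (38 - 26.7778)^2 = 125.9383
  (10 - 26.7778)^2 = 281.4938
  (11 - 26.7778)^2 = 248.9383
  (27 - 26.7778)^2 = 0.0494
  (8 - 26.7778)^2 = 352.6049
  (36 - 26.7778)^2 = 85.0494
  (50 - 26.7778)^2 = 539.2716
Step 3: Sum of squared deviations = 1841.5556
Step 4: Sample variance = 1841.5556 / 8 = 230.1944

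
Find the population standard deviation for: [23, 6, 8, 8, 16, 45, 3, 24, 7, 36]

13.4402

Step 1: Compute the mean: 17.6
Step 2: Sum of squared deviations from the mean: 1806.4
Step 3: Population variance = 1806.4 / 10 = 180.64
Step 4: Standard deviation = sqrt(180.64) = 13.4402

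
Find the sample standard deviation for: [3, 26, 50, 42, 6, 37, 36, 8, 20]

17.0953

Step 1: Compute the mean: 25.3333
Step 2: Sum of squared deviations from the mean: 2338
Step 3: Sample variance = 2338 / 8 = 292.25
Step 4: Standard deviation = sqrt(292.25) = 17.0953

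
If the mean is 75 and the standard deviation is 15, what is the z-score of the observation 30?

-3

Step 1: Recall the z-score formula: z = (x - mu) / sigma
Step 2: Substitute values: z = (30 - 75) / 15
Step 3: z = -45 / 15 = -3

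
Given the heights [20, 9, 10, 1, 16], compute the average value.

11.2

Step 1: Sum all values: 20 + 9 + 10 + 1 + 16 = 56
Step 2: Count the number of values: n = 5
Step 3: Mean = sum / n = 56 / 5 = 11.2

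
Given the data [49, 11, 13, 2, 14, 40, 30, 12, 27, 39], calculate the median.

20.5

Step 1: Sort the data in ascending order: [2, 11, 12, 13, 14, 27, 30, 39, 40, 49]
Step 2: The number of values is n = 10.
Step 3: Since n is even, the median is the average of positions 5 and 6:
  Median = (14 + 27) / 2 = 20.5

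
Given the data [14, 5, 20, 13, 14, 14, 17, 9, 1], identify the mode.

14

Step 1: Count the frequency of each value:
  1: appears 1 time(s)
  5: appears 1 time(s)
  9: appears 1 time(s)
  13: appears 1 time(s)
  14: appears 3 time(s)
  17: appears 1 time(s)
  20: appears 1 time(s)
Step 2: The value 14 appears most frequently (3 times).
Step 3: Mode = 14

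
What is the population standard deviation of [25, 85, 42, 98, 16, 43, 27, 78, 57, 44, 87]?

26.8737

Step 1: Compute the mean: 54.7273
Step 2: Sum of squared deviations from the mean: 7944.1818
Step 3: Population variance = 7944.1818 / 11 = 722.1983
Step 4: Standard deviation = sqrt(722.1983) = 26.8737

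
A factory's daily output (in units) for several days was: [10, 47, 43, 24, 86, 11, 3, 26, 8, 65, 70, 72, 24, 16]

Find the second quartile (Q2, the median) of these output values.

25

Step 1: Sort the data: [3, 8, 10, 11, 16, 24, 24, 26, 43, 47, 65, 70, 72, 86]
Step 2: n = 14
Step 3: Q2 is the median. Since n is even, it is the average of the values at positions 7 and 8:
  Q2 = (24 + 26) / 2 = 25
Step 4: Q2 = 25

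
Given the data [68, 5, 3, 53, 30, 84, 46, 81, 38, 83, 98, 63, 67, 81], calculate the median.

65

Step 1: Sort the data in ascending order: [3, 5, 30, 38, 46, 53, 63, 67, 68, 81, 81, 83, 84, 98]
Step 2: The number of values is n = 14.
Step 3: Since n is even, the median is the average of positions 7 and 8:
  Median = (63 + 67) / 2 = 65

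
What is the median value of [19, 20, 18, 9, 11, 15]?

16.5

Step 1: Sort the data in ascending order: [9, 11, 15, 18, 19, 20]
Step 2: The number of values is n = 6.
Step 3: Since n is even, the median is the average of positions 3 and 4:
  Median = (15 + 18) / 2 = 16.5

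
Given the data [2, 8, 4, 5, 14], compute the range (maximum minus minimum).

12

Step 1: Identify the maximum value: max = 14
Step 2: Identify the minimum value: min = 2
Step 3: Range = max - min = 14 - 2 = 12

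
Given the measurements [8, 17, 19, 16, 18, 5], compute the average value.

13.8333

Step 1: Sum all values: 8 + 17 + 19 + 16 + 18 + 5 = 83
Step 2: Count the number of values: n = 6
Step 3: Mean = sum / n = 83 / 6 = 13.8333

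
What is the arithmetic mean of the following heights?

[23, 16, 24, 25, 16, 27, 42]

24.7143

Step 1: Sum all values: 23 + 16 + 24 + 25 + 16 + 27 + 42 = 173
Step 2: Count the number of values: n = 7
Step 3: Mean = sum / n = 173 / 7 = 24.7143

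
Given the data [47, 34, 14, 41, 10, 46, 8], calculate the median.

34

Step 1: Sort the data in ascending order: [8, 10, 14, 34, 41, 46, 47]
Step 2: The number of values is n = 7.
Step 3: Since n is odd, the median is the middle value at position 4: 34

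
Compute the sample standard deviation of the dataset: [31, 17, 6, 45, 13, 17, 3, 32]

14.3427

Step 1: Compute the mean: 20.5
Step 2: Sum of squared deviations from the mean: 1440
Step 3: Sample variance = 1440 / 7 = 205.7143
Step 4: Standard deviation = sqrt(205.7143) = 14.3427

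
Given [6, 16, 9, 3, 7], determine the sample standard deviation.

4.8683

Step 1: Compute the mean: 8.2
Step 2: Sum of squared deviations from the mean: 94.8
Step 3: Sample variance = 94.8 / 4 = 23.7
Step 4: Standard deviation = sqrt(23.7) = 4.8683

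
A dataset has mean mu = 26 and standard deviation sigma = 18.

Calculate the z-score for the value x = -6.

-1.7778

Step 1: Recall the z-score formula: z = (x - mu) / sigma
Step 2: Substitute values: z = (-6 - 26) / 18
Step 3: z = -32 / 18 = -1.7778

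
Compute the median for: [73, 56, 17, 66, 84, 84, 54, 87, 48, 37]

61

Step 1: Sort the data in ascending order: [17, 37, 48, 54, 56, 66, 73, 84, 84, 87]
Step 2: The number of values is n = 10.
Step 3: Since n is even, the median is the average of positions 5 and 6:
  Median = (56 + 66) / 2 = 61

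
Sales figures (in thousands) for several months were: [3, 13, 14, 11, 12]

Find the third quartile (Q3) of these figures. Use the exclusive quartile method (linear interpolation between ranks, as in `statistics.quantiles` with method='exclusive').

13.5

Step 1: Sort the data: [3, 11, 12, 13, 14]
Step 2: n = 5
Step 3: Using the exclusive quartile method:
  Q1 = 7
  Q2 (median) = 12
  Q3 = 13.5
  IQR = Q3 - Q1 = 13.5 - 7 = 6.5
Step 4: Q3 = 13.5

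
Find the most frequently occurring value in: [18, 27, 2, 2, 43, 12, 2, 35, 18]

2

Step 1: Count the frequency of each value:
  2: appears 3 time(s)
  12: appears 1 time(s)
  18: appears 2 time(s)
  27: appears 1 time(s)
  35: appears 1 time(s)
  43: appears 1 time(s)
Step 2: The value 2 appears most frequently (3 times).
Step 3: Mode = 2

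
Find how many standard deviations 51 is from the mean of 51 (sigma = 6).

0

Step 1: Recall the z-score formula: z = (x - mu) / sigma
Step 2: Substitute values: z = (51 - 51) / 6
Step 3: z = 0 / 6 = 0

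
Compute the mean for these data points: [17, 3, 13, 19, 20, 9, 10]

13

Step 1: Sum all values: 17 + 3 + 13 + 19 + 20 + 9 + 10 = 91
Step 2: Count the number of values: n = 7
Step 3: Mean = sum / n = 91 / 7 = 13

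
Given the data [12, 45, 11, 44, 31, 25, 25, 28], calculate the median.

26.5

Step 1: Sort the data in ascending order: [11, 12, 25, 25, 28, 31, 44, 45]
Step 2: The number of values is n = 8.
Step 3: Since n is even, the median is the average of positions 4 and 5:
  Median = (25 + 28) / 2 = 26.5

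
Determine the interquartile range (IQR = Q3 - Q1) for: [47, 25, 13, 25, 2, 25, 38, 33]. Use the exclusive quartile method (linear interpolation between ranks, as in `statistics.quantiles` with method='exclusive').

20.75

Step 1: Sort the data: [2, 13, 25, 25, 25, 33, 38, 47]
Step 2: n = 8
Step 3: Using the exclusive quartile method:
  Q1 = 16
  Q2 (median) = 25
  Q3 = 36.75
  IQR = Q3 - Q1 = 36.75 - 16 = 20.75
Step 4: IQR = 20.75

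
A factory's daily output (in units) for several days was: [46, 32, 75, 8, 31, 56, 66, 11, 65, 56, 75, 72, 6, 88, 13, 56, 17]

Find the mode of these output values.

56

Step 1: Count the frequency of each value:
  6: appears 1 time(s)
  8: appears 1 time(s)
  11: appears 1 time(s)
  13: appears 1 time(s)
  17: appears 1 time(s)
  31: appears 1 time(s)
  32: appears 1 time(s)
  46: appears 1 time(s)
  56: appears 3 time(s)
  65: appears 1 time(s)
  66: appears 1 time(s)
  72: appears 1 time(s)
  75: appears 2 time(s)
  88: appears 1 time(s)
Step 2: The value 56 appears most frequently (3 times).
Step 3: Mode = 56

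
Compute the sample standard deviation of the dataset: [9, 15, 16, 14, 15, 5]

4.3665

Step 1: Compute the mean: 12.3333
Step 2: Sum of squared deviations from the mean: 95.3333
Step 3: Sample variance = 95.3333 / 5 = 19.0667
Step 4: Standard deviation = sqrt(19.0667) = 4.3665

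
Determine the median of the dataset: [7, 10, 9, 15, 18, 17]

12.5

Step 1: Sort the data in ascending order: [7, 9, 10, 15, 17, 18]
Step 2: The number of values is n = 6.
Step 3: Since n is even, the median is the average of positions 3 and 4:
  Median = (10 + 15) / 2 = 12.5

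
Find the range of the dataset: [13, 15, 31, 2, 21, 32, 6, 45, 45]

43

Step 1: Identify the maximum value: max = 45
Step 2: Identify the minimum value: min = 2
Step 3: Range = max - min = 45 - 2 = 43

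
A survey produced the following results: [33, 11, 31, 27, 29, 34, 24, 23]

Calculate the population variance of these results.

48

Step 1: Compute the mean: (33 + 11 + 31 + 27 + 29 + 34 + 24 + 23) / 8 = 26.5
Step 2: Compute squared deviations from the mean:
  (33 - 26.5)^2 = 42.25
  (11 - 26.5)^2 = 240.25
  (31 - 26.5)^2 = 20.25
  (27 - 26.5)^2 = 0.25
  (29 - 26.5)^2 = 6.25
  (34 - 26.5)^2 = 56.25
  (24 - 26.5)^2 = 6.25
  (23 - 26.5)^2 = 12.25
Step 3: Sum of squared deviations = 384
Step 4: Population variance = 384 / 8 = 48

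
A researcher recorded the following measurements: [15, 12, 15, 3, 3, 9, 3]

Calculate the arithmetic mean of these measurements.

8.5714

Step 1: Sum all values: 15 + 12 + 15 + 3 + 3 + 9 + 3 = 60
Step 2: Count the number of values: n = 7
Step 3: Mean = sum / n = 60 / 7 = 8.5714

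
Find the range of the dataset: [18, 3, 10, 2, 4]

16

Step 1: Identify the maximum value: max = 18
Step 2: Identify the minimum value: min = 2
Step 3: Range = max - min = 18 - 2 = 16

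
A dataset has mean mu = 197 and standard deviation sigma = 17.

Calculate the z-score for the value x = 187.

-0.5882

Step 1: Recall the z-score formula: z = (x - mu) / sigma
Step 2: Substitute values: z = (187 - 197) / 17
Step 3: z = -10 / 17 = -0.5882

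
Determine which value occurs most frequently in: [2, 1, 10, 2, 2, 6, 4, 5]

2

Step 1: Count the frequency of each value:
  1: appears 1 time(s)
  2: appears 3 time(s)
  4: appears 1 time(s)
  5: appears 1 time(s)
  6: appears 1 time(s)
  10: appears 1 time(s)
Step 2: The value 2 appears most frequently (3 times).
Step 3: Mode = 2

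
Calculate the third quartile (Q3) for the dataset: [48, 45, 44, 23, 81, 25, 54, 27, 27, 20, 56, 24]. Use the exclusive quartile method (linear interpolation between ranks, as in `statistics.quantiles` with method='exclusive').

52.5

Step 1: Sort the data: [20, 23, 24, 25, 27, 27, 44, 45, 48, 54, 56, 81]
Step 2: n = 12
Step 3: Using the exclusive quartile method:
  Q1 = 24.25
  Q2 (median) = 35.5
  Q3 = 52.5
  IQR = Q3 - Q1 = 52.5 - 24.25 = 28.25
Step 4: Q3 = 52.5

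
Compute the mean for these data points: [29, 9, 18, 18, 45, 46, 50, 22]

29.625

Step 1: Sum all values: 29 + 9 + 18 + 18 + 45 + 46 + 50 + 22 = 237
Step 2: Count the number of values: n = 8
Step 3: Mean = sum / n = 237 / 8 = 29.625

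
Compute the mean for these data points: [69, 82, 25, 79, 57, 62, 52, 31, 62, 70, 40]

57.1818

Step 1: Sum all values: 69 + 82 + 25 + 79 + 57 + 62 + 52 + 31 + 62 + 70 + 40 = 629
Step 2: Count the number of values: n = 11
Step 3: Mean = sum / n = 629 / 11 = 57.1818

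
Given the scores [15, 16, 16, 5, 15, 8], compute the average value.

12.5

Step 1: Sum all values: 15 + 16 + 16 + 5 + 15 + 8 = 75
Step 2: Count the number of values: n = 6
Step 3: Mean = sum / n = 75 / 6 = 12.5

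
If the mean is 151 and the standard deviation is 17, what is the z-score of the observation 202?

3

Step 1: Recall the z-score formula: z = (x - mu) / sigma
Step 2: Substitute values: z = (202 - 151) / 17
Step 3: z = 51 / 17 = 3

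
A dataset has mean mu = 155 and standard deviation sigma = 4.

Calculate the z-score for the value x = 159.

1

Step 1: Recall the z-score formula: z = (x - mu) / sigma
Step 2: Substitute values: z = (159 - 155) / 4
Step 3: z = 4 / 4 = 1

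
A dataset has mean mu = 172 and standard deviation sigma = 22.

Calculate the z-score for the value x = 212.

1.8182

Step 1: Recall the z-score formula: z = (x - mu) / sigma
Step 2: Substitute values: z = (212 - 172) / 22
Step 3: z = 40 / 22 = 1.8182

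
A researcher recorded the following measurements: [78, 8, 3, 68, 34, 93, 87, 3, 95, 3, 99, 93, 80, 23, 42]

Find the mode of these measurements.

3

Step 1: Count the frequency of each value:
  3: appears 3 time(s)
  8: appears 1 time(s)
  23: appears 1 time(s)
  34: appears 1 time(s)
  42: appears 1 time(s)
  68: appears 1 time(s)
  78: appears 1 time(s)
  80: appears 1 time(s)
  87: appears 1 time(s)
  93: appears 2 time(s)
  95: appears 1 time(s)
  99: appears 1 time(s)
Step 2: The value 3 appears most frequently (3 times).
Step 3: Mode = 3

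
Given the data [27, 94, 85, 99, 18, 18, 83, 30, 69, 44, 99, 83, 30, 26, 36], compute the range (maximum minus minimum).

81

Step 1: Identify the maximum value: max = 99
Step 2: Identify the minimum value: min = 18
Step 3: Range = max - min = 99 - 18 = 81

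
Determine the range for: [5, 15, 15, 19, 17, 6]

14

Step 1: Identify the maximum value: max = 19
Step 2: Identify the minimum value: min = 5
Step 3: Range = max - min = 19 - 5 = 14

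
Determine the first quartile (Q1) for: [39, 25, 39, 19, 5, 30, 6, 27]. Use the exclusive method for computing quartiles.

9.25

Step 1: Sort the data: [5, 6, 19, 25, 27, 30, 39, 39]
Step 2: n = 8
Step 3: Using the exclusive quartile method:
  Q1 = 9.25
  Q2 (median) = 26
  Q3 = 36.75
  IQR = Q3 - Q1 = 36.75 - 9.25 = 27.5
Step 4: Q1 = 9.25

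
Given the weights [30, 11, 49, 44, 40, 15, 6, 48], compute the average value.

30.375

Step 1: Sum all values: 30 + 11 + 49 + 44 + 40 + 15 + 6 + 48 = 243
Step 2: Count the number of values: n = 8
Step 3: Mean = sum / n = 243 / 8 = 30.375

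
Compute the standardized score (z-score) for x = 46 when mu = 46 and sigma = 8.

0

Step 1: Recall the z-score formula: z = (x - mu) / sigma
Step 2: Substitute values: z = (46 - 46) / 8
Step 3: z = 0 / 8 = 0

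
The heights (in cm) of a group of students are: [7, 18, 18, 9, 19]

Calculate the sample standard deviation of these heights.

5.7184

Step 1: Compute the mean: 14.2
Step 2: Sum of squared deviations from the mean: 130.8
Step 3: Sample variance = 130.8 / 4 = 32.7
Step 4: Standard deviation = sqrt(32.7) = 5.7184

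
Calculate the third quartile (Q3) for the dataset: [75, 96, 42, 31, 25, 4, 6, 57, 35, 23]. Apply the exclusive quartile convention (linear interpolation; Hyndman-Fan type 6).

61.5

Step 1: Sort the data: [4, 6, 23, 25, 31, 35, 42, 57, 75, 96]
Step 2: n = 10
Step 3: Using the exclusive quartile method:
  Q1 = 18.75
  Q2 (median) = 33
  Q3 = 61.5
  IQR = Q3 - Q1 = 61.5 - 18.75 = 42.75
Step 4: Q3 = 61.5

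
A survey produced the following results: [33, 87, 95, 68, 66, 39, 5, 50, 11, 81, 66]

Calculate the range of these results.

90

Step 1: Identify the maximum value: max = 95
Step 2: Identify the minimum value: min = 5
Step 3: Range = max - min = 95 - 5 = 90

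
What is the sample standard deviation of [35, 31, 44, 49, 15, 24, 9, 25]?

13.6382

Step 1: Compute the mean: 29
Step 2: Sum of squared deviations from the mean: 1302
Step 3: Sample variance = 1302 / 7 = 186
Step 4: Standard deviation = sqrt(186) = 13.6382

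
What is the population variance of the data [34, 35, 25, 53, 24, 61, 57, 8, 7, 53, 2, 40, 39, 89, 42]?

500.5956

Step 1: Compute the mean: (34 + 35 + 25 + 53 + 24 + 61 + 57 + 8 + 7 + 53 + 2 + 40 + 39 + 89 + 42) / 15 = 37.9333
Step 2: Compute squared deviations from the mean:
  (34 - 37.9333)^2 = 15.4711
  (35 - 37.9333)^2 = 8.6044
  (25 - 37.9333)^2 = 167.2711
  (53 - 37.9333)^2 = 227.0044
  (24 - 37.9333)^2 = 194.1378
  (61 - 37.9333)^2 = 532.0711
  (57 - 37.9333)^2 = 363.5378
  (8 - 37.9333)^2 = 896.0044
  (7 - 37.9333)^2 = 956.8711
  (53 - 37.9333)^2 = 227.0044
  (2 - 37.9333)^2 = 1291.2044
  (40 - 37.9333)^2 = 4.2711
  (39 - 37.9333)^2 = 1.1378
  (89 - 37.9333)^2 = 2607.8044
  (42 - 37.9333)^2 = 16.5378
Step 3: Sum of squared deviations = 7508.9333
Step 4: Population variance = 7508.9333 / 15 = 500.5956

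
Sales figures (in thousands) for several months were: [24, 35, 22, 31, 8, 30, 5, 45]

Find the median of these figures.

27

Step 1: Sort the data in ascending order: [5, 8, 22, 24, 30, 31, 35, 45]
Step 2: The number of values is n = 8.
Step 3: Since n is even, the median is the average of positions 4 and 5:
  Median = (24 + 30) / 2 = 27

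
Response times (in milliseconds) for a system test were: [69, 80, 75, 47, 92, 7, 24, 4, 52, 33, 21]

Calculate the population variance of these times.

840.1488

Step 1: Compute the mean: (69 + 80 + 75 + 47 + 92 + 7 + 24 + 4 + 52 + 33 + 21) / 11 = 45.8182
Step 2: Compute squared deviations from the mean:
  (69 - 45.8182)^2 = 537.3967
  (80 - 45.8182)^2 = 1168.3967
  (75 - 45.8182)^2 = 851.5785
  (47 - 45.8182)^2 = 1.3967
  (92 - 45.8182)^2 = 2132.7603
  (7 - 45.8182)^2 = 1506.8512
  (24 - 45.8182)^2 = 476.0331
  (4 - 45.8182)^2 = 1748.7603
  (52 - 45.8182)^2 = 38.2149
  (33 - 45.8182)^2 = 164.3058
  (21 - 45.8182)^2 = 615.9421
Step 3: Sum of squared deviations = 9241.6364
Step 4: Population variance = 9241.6364 / 11 = 840.1488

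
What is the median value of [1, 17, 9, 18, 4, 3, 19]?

9

Step 1: Sort the data in ascending order: [1, 3, 4, 9, 17, 18, 19]
Step 2: The number of values is n = 7.
Step 3: Since n is odd, the median is the middle value at position 4: 9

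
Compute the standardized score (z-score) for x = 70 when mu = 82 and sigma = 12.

-1

Step 1: Recall the z-score formula: z = (x - mu) / sigma
Step 2: Substitute values: z = (70 - 82) / 12
Step 3: z = -12 / 12 = -1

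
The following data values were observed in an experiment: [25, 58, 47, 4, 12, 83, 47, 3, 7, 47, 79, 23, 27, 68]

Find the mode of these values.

47

Step 1: Count the frequency of each value:
  3: appears 1 time(s)
  4: appears 1 time(s)
  7: appears 1 time(s)
  12: appears 1 time(s)
  23: appears 1 time(s)
  25: appears 1 time(s)
  27: appears 1 time(s)
  47: appears 3 time(s)
  58: appears 1 time(s)
  68: appears 1 time(s)
  79: appears 1 time(s)
  83: appears 1 time(s)
Step 2: The value 47 appears most frequently (3 times).
Step 3: Mode = 47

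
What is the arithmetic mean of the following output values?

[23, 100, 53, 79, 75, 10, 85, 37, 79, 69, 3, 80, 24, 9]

51.8571

Step 1: Sum all values: 23 + 100 + 53 + 79 + 75 + 10 + 85 + 37 + 79 + 69 + 3 + 80 + 24 + 9 = 726
Step 2: Count the number of values: n = 14
Step 3: Mean = sum / n = 726 / 14 = 51.8571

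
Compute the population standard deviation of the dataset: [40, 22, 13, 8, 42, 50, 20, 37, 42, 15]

14.0957

Step 1: Compute the mean: 28.9
Step 2: Sum of squared deviations from the mean: 1986.9
Step 3: Population variance = 1986.9 / 10 = 198.69
Step 4: Standard deviation = sqrt(198.69) = 14.0957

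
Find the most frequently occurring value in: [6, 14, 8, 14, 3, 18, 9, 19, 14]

14

Step 1: Count the frequency of each value:
  3: appears 1 time(s)
  6: appears 1 time(s)
  8: appears 1 time(s)
  9: appears 1 time(s)
  14: appears 3 time(s)
  18: appears 1 time(s)
  19: appears 1 time(s)
Step 2: The value 14 appears most frequently (3 times).
Step 3: Mode = 14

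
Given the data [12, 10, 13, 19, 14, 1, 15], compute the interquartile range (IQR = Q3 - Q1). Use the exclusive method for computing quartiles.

5

Step 1: Sort the data: [1, 10, 12, 13, 14, 15, 19]
Step 2: n = 7
Step 3: Using the exclusive quartile method:
  Q1 = 10
  Q2 (median) = 13
  Q3 = 15
  IQR = Q3 - Q1 = 15 - 10 = 5
Step 4: IQR = 5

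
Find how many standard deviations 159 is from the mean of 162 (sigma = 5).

-0.6

Step 1: Recall the z-score formula: z = (x - mu) / sigma
Step 2: Substitute values: z = (159 - 162) / 5
Step 3: z = -3 / 5 = -0.6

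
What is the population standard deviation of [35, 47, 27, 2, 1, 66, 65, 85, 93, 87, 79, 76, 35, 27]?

30.0218

Step 1: Compute the mean: 51.7857
Step 2: Sum of squared deviations from the mean: 12618.3571
Step 3: Population variance = 12618.3571 / 14 = 901.3112
Step 4: Standard deviation = sqrt(901.3112) = 30.0218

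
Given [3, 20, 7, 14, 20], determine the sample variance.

58.7

Step 1: Compute the mean: (3 + 20 + 7 + 14 + 20) / 5 = 12.8
Step 2: Compute squared deviations from the mean:
  (3 - 12.8)^2 = 96.04
  (20 - 12.8)^2 = 51.84
  (7 - 12.8)^2 = 33.64
  (14 - 12.8)^2 = 1.44
  (20 - 12.8)^2 = 51.84
Step 3: Sum of squared deviations = 234.8
Step 4: Sample variance = 234.8 / 4 = 58.7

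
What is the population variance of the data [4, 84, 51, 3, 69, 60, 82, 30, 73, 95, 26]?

948.2479

Step 1: Compute the mean: (4 + 84 + 51 + 3 + 69 + 60 + 82 + 30 + 73 + 95 + 26) / 11 = 52.4545
Step 2: Compute squared deviations from the mean:
  (4 - 52.4545)^2 = 2347.843
  (84 - 52.4545)^2 = 995.1157
  (51 - 52.4545)^2 = 2.1157
  (3 - 52.4545)^2 = 2445.7521
  (69 - 52.4545)^2 = 273.7521
  (60 - 52.4545)^2 = 56.9339
  (82 - 52.4545)^2 = 872.9339
  (30 - 52.4545)^2 = 504.2066
  (73 - 52.4545)^2 = 422.1157
  (95 - 52.4545)^2 = 1810.1157
  (26 - 52.4545)^2 = 699.843
Step 3: Sum of squared deviations = 10430.7273
Step 4: Population variance = 10430.7273 / 11 = 948.2479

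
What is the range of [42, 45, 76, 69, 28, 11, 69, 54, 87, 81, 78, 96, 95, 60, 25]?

85

Step 1: Identify the maximum value: max = 96
Step 2: Identify the minimum value: min = 11
Step 3: Range = max - min = 96 - 11 = 85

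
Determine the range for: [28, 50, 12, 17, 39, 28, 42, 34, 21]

38

Step 1: Identify the maximum value: max = 50
Step 2: Identify the minimum value: min = 12
Step 3: Range = max - min = 50 - 12 = 38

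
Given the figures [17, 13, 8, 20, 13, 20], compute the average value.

15.1667

Step 1: Sum all values: 17 + 13 + 8 + 20 + 13 + 20 = 91
Step 2: Count the number of values: n = 6
Step 3: Mean = sum / n = 91 / 6 = 15.1667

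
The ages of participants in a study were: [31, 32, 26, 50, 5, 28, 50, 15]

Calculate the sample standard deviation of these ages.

15.4637

Step 1: Compute the mean: 29.625
Step 2: Sum of squared deviations from the mean: 1673.875
Step 3: Sample variance = 1673.875 / 7 = 239.125
Step 4: Standard deviation = sqrt(239.125) = 15.4637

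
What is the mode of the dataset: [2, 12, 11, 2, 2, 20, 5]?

2

Step 1: Count the frequency of each value:
  2: appears 3 time(s)
  5: appears 1 time(s)
  11: appears 1 time(s)
  12: appears 1 time(s)
  20: appears 1 time(s)
Step 2: The value 2 appears most frequently (3 times).
Step 3: Mode = 2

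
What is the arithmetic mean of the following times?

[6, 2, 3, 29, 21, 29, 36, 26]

19

Step 1: Sum all values: 6 + 2 + 3 + 29 + 21 + 29 + 36 + 26 = 152
Step 2: Count the number of values: n = 8
Step 3: Mean = sum / n = 152 / 8 = 19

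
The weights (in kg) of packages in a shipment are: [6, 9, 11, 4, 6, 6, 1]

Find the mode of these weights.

6

Step 1: Count the frequency of each value:
  1: appears 1 time(s)
  4: appears 1 time(s)
  6: appears 3 time(s)
  9: appears 1 time(s)
  11: appears 1 time(s)
Step 2: The value 6 appears most frequently (3 times).
Step 3: Mode = 6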